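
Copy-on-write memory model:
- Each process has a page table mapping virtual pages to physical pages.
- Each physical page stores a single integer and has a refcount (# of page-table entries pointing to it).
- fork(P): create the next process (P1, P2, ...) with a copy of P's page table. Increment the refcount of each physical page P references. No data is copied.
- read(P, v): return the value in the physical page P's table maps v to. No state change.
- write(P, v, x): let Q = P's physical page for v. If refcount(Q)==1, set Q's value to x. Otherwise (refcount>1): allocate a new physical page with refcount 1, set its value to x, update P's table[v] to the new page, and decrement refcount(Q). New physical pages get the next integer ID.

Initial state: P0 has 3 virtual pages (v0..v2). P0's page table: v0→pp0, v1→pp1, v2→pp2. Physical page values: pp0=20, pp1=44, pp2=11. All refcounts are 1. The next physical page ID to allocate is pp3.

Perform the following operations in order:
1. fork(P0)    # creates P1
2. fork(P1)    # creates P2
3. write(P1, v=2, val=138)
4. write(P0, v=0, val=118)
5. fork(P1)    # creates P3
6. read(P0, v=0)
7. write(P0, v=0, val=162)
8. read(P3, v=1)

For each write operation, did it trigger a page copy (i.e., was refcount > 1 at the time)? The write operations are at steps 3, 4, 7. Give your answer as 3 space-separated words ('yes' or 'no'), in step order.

Op 1: fork(P0) -> P1. 3 ppages; refcounts: pp0:2 pp1:2 pp2:2
Op 2: fork(P1) -> P2. 3 ppages; refcounts: pp0:3 pp1:3 pp2:3
Op 3: write(P1, v2, 138). refcount(pp2)=3>1 -> COPY to pp3. 4 ppages; refcounts: pp0:3 pp1:3 pp2:2 pp3:1
Op 4: write(P0, v0, 118). refcount(pp0)=3>1 -> COPY to pp4. 5 ppages; refcounts: pp0:2 pp1:3 pp2:2 pp3:1 pp4:1
Op 5: fork(P1) -> P3. 5 ppages; refcounts: pp0:3 pp1:4 pp2:2 pp3:2 pp4:1
Op 6: read(P0, v0) -> 118. No state change.
Op 7: write(P0, v0, 162). refcount(pp4)=1 -> write in place. 5 ppages; refcounts: pp0:3 pp1:4 pp2:2 pp3:2 pp4:1
Op 8: read(P3, v1) -> 44. No state change.

yes yes no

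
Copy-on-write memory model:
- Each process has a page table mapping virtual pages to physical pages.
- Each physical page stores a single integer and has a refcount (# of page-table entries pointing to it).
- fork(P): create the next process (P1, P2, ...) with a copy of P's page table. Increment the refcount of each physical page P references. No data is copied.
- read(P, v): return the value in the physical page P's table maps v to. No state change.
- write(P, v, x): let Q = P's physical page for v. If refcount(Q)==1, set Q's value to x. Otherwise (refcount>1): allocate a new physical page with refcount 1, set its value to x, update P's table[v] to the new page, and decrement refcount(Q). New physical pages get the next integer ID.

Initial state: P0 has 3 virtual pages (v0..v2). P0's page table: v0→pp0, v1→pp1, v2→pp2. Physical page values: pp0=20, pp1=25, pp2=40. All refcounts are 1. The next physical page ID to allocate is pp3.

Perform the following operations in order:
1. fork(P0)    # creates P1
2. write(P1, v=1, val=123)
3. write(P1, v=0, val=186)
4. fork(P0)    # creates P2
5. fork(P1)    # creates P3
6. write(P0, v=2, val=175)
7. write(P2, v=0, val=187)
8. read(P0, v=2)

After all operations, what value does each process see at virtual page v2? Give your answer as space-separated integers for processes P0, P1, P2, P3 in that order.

Op 1: fork(P0) -> P1. 3 ppages; refcounts: pp0:2 pp1:2 pp2:2
Op 2: write(P1, v1, 123). refcount(pp1)=2>1 -> COPY to pp3. 4 ppages; refcounts: pp0:2 pp1:1 pp2:2 pp3:1
Op 3: write(P1, v0, 186). refcount(pp0)=2>1 -> COPY to pp4. 5 ppages; refcounts: pp0:1 pp1:1 pp2:2 pp3:1 pp4:1
Op 4: fork(P0) -> P2. 5 ppages; refcounts: pp0:2 pp1:2 pp2:3 pp3:1 pp4:1
Op 5: fork(P1) -> P3. 5 ppages; refcounts: pp0:2 pp1:2 pp2:4 pp3:2 pp4:2
Op 6: write(P0, v2, 175). refcount(pp2)=4>1 -> COPY to pp5. 6 ppages; refcounts: pp0:2 pp1:2 pp2:3 pp3:2 pp4:2 pp5:1
Op 7: write(P2, v0, 187). refcount(pp0)=2>1 -> COPY to pp6. 7 ppages; refcounts: pp0:1 pp1:2 pp2:3 pp3:2 pp4:2 pp5:1 pp6:1
Op 8: read(P0, v2) -> 175. No state change.
P0: v2 -> pp5 = 175
P1: v2 -> pp2 = 40
P2: v2 -> pp2 = 40
P3: v2 -> pp2 = 40

Answer: 175 40 40 40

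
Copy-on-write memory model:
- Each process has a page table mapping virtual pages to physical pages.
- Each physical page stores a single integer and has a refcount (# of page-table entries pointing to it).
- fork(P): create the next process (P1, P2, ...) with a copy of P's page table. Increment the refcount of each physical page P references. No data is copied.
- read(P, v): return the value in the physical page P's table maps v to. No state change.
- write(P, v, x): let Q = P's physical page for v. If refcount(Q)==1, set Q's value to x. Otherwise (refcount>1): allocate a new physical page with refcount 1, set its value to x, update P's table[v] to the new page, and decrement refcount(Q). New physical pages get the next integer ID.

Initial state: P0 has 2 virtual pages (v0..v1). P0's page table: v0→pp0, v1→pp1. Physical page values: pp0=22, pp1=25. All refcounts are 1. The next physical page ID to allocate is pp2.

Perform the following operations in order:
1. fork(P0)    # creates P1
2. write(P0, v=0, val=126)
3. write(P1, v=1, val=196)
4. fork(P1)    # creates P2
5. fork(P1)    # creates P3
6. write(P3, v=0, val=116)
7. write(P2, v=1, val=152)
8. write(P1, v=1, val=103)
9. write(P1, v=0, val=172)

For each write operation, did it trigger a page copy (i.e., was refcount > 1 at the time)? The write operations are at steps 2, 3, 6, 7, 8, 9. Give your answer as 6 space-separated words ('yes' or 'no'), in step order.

Op 1: fork(P0) -> P1. 2 ppages; refcounts: pp0:2 pp1:2
Op 2: write(P0, v0, 126). refcount(pp0)=2>1 -> COPY to pp2. 3 ppages; refcounts: pp0:1 pp1:2 pp2:1
Op 3: write(P1, v1, 196). refcount(pp1)=2>1 -> COPY to pp3. 4 ppages; refcounts: pp0:1 pp1:1 pp2:1 pp3:1
Op 4: fork(P1) -> P2. 4 ppages; refcounts: pp0:2 pp1:1 pp2:1 pp3:2
Op 5: fork(P1) -> P3. 4 ppages; refcounts: pp0:3 pp1:1 pp2:1 pp3:3
Op 6: write(P3, v0, 116). refcount(pp0)=3>1 -> COPY to pp4. 5 ppages; refcounts: pp0:2 pp1:1 pp2:1 pp3:3 pp4:1
Op 7: write(P2, v1, 152). refcount(pp3)=3>1 -> COPY to pp5. 6 ppages; refcounts: pp0:2 pp1:1 pp2:1 pp3:2 pp4:1 pp5:1
Op 8: write(P1, v1, 103). refcount(pp3)=2>1 -> COPY to pp6. 7 ppages; refcounts: pp0:2 pp1:1 pp2:1 pp3:1 pp4:1 pp5:1 pp6:1
Op 9: write(P1, v0, 172). refcount(pp0)=2>1 -> COPY to pp7. 8 ppages; refcounts: pp0:1 pp1:1 pp2:1 pp3:1 pp4:1 pp5:1 pp6:1 pp7:1

yes yes yes yes yes yes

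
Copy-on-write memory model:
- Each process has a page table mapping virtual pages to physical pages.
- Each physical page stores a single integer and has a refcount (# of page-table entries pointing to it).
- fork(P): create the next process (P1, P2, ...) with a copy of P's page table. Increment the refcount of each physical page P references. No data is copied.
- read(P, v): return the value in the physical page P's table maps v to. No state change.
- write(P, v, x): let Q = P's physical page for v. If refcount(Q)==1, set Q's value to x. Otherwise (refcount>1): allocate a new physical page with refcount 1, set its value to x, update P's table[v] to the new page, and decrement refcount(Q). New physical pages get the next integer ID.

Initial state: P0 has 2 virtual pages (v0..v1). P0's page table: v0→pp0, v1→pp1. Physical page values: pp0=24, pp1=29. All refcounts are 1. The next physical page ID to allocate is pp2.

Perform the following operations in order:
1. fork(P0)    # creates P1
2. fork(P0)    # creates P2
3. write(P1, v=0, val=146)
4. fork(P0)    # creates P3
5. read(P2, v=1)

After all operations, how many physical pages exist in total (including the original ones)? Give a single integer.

Op 1: fork(P0) -> P1. 2 ppages; refcounts: pp0:2 pp1:2
Op 2: fork(P0) -> P2. 2 ppages; refcounts: pp0:3 pp1:3
Op 3: write(P1, v0, 146). refcount(pp0)=3>1 -> COPY to pp2. 3 ppages; refcounts: pp0:2 pp1:3 pp2:1
Op 4: fork(P0) -> P3. 3 ppages; refcounts: pp0:3 pp1:4 pp2:1
Op 5: read(P2, v1) -> 29. No state change.

Answer: 3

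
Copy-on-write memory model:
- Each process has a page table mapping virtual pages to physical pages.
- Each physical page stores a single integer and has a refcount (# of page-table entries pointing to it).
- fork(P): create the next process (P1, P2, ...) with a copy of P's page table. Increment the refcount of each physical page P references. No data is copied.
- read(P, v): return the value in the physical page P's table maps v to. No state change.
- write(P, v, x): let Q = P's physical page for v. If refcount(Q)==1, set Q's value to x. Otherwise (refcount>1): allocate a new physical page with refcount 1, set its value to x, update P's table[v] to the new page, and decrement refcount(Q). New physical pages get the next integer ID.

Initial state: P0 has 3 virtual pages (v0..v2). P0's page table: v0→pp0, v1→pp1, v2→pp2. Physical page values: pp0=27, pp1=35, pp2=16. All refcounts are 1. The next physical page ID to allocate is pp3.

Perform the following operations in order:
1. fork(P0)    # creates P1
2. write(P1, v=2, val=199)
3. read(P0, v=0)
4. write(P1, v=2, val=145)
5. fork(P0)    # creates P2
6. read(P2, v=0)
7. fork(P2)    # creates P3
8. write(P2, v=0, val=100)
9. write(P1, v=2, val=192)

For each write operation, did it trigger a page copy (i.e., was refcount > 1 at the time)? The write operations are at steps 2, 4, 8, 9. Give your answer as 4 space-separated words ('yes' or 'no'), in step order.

Op 1: fork(P0) -> P1. 3 ppages; refcounts: pp0:2 pp1:2 pp2:2
Op 2: write(P1, v2, 199). refcount(pp2)=2>1 -> COPY to pp3. 4 ppages; refcounts: pp0:2 pp1:2 pp2:1 pp3:1
Op 3: read(P0, v0) -> 27. No state change.
Op 4: write(P1, v2, 145). refcount(pp3)=1 -> write in place. 4 ppages; refcounts: pp0:2 pp1:2 pp2:1 pp3:1
Op 5: fork(P0) -> P2. 4 ppages; refcounts: pp0:3 pp1:3 pp2:2 pp3:1
Op 6: read(P2, v0) -> 27. No state change.
Op 7: fork(P2) -> P3. 4 ppages; refcounts: pp0:4 pp1:4 pp2:3 pp3:1
Op 8: write(P2, v0, 100). refcount(pp0)=4>1 -> COPY to pp4. 5 ppages; refcounts: pp0:3 pp1:4 pp2:3 pp3:1 pp4:1
Op 9: write(P1, v2, 192). refcount(pp3)=1 -> write in place. 5 ppages; refcounts: pp0:3 pp1:4 pp2:3 pp3:1 pp4:1

yes no yes no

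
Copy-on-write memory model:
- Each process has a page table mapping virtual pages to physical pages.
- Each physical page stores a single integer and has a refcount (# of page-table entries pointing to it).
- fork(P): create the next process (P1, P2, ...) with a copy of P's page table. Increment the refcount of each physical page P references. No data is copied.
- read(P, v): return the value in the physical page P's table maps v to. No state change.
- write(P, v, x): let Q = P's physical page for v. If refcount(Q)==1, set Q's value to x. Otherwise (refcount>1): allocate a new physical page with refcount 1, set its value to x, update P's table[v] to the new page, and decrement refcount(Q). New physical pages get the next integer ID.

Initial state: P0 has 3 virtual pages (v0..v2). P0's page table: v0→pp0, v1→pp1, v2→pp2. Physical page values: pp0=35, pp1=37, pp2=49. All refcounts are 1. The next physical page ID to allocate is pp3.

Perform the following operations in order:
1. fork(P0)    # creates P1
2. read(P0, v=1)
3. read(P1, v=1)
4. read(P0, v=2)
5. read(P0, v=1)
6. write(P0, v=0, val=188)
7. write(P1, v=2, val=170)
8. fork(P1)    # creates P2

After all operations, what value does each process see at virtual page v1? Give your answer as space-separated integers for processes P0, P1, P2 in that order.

Op 1: fork(P0) -> P1. 3 ppages; refcounts: pp0:2 pp1:2 pp2:2
Op 2: read(P0, v1) -> 37. No state change.
Op 3: read(P1, v1) -> 37. No state change.
Op 4: read(P0, v2) -> 49. No state change.
Op 5: read(P0, v1) -> 37. No state change.
Op 6: write(P0, v0, 188). refcount(pp0)=2>1 -> COPY to pp3. 4 ppages; refcounts: pp0:1 pp1:2 pp2:2 pp3:1
Op 7: write(P1, v2, 170). refcount(pp2)=2>1 -> COPY to pp4. 5 ppages; refcounts: pp0:1 pp1:2 pp2:1 pp3:1 pp4:1
Op 8: fork(P1) -> P2. 5 ppages; refcounts: pp0:2 pp1:3 pp2:1 pp3:1 pp4:2
P0: v1 -> pp1 = 37
P1: v1 -> pp1 = 37
P2: v1 -> pp1 = 37

Answer: 37 37 37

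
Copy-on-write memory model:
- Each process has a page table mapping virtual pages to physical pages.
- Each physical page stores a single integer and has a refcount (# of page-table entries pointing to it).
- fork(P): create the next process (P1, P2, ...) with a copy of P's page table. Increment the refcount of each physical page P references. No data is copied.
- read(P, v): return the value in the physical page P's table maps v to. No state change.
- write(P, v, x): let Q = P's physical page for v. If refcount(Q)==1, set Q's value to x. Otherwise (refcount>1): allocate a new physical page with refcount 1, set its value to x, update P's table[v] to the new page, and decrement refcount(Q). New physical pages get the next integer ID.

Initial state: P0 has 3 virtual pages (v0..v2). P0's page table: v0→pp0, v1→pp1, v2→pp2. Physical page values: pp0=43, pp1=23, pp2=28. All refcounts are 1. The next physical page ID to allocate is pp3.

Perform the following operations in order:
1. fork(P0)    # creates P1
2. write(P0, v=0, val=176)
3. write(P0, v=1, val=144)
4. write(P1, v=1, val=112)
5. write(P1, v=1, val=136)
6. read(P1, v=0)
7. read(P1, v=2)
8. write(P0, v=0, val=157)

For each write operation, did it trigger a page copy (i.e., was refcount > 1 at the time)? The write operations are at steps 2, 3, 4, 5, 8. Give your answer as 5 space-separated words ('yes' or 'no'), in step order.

Op 1: fork(P0) -> P1. 3 ppages; refcounts: pp0:2 pp1:2 pp2:2
Op 2: write(P0, v0, 176). refcount(pp0)=2>1 -> COPY to pp3. 4 ppages; refcounts: pp0:1 pp1:2 pp2:2 pp3:1
Op 3: write(P0, v1, 144). refcount(pp1)=2>1 -> COPY to pp4. 5 ppages; refcounts: pp0:1 pp1:1 pp2:2 pp3:1 pp4:1
Op 4: write(P1, v1, 112). refcount(pp1)=1 -> write in place. 5 ppages; refcounts: pp0:1 pp1:1 pp2:2 pp3:1 pp4:1
Op 5: write(P1, v1, 136). refcount(pp1)=1 -> write in place. 5 ppages; refcounts: pp0:1 pp1:1 pp2:2 pp3:1 pp4:1
Op 6: read(P1, v0) -> 43. No state change.
Op 7: read(P1, v2) -> 28. No state change.
Op 8: write(P0, v0, 157). refcount(pp3)=1 -> write in place. 5 ppages; refcounts: pp0:1 pp1:1 pp2:2 pp3:1 pp4:1

yes yes no no no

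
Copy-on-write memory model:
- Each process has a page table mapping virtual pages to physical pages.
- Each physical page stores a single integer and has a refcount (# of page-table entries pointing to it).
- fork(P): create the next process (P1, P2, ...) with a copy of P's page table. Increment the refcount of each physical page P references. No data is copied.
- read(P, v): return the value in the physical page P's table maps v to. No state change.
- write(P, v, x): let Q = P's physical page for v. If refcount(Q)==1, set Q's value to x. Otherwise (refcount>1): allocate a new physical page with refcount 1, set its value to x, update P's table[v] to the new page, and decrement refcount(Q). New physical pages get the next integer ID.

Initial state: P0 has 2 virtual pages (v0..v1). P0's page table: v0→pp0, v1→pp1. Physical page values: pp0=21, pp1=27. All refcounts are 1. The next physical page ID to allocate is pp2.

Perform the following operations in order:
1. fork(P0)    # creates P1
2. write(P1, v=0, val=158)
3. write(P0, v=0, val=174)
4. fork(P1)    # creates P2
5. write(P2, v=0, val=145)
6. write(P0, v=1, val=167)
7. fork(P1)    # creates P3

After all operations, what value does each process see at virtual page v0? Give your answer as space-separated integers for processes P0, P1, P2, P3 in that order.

Op 1: fork(P0) -> P1. 2 ppages; refcounts: pp0:2 pp1:2
Op 2: write(P1, v0, 158). refcount(pp0)=2>1 -> COPY to pp2. 3 ppages; refcounts: pp0:1 pp1:2 pp2:1
Op 3: write(P0, v0, 174). refcount(pp0)=1 -> write in place. 3 ppages; refcounts: pp0:1 pp1:2 pp2:1
Op 4: fork(P1) -> P2. 3 ppages; refcounts: pp0:1 pp1:3 pp2:2
Op 5: write(P2, v0, 145). refcount(pp2)=2>1 -> COPY to pp3. 4 ppages; refcounts: pp0:1 pp1:3 pp2:1 pp3:1
Op 6: write(P0, v1, 167). refcount(pp1)=3>1 -> COPY to pp4. 5 ppages; refcounts: pp0:1 pp1:2 pp2:1 pp3:1 pp4:1
Op 7: fork(P1) -> P3. 5 ppages; refcounts: pp0:1 pp1:3 pp2:2 pp3:1 pp4:1
P0: v0 -> pp0 = 174
P1: v0 -> pp2 = 158
P2: v0 -> pp3 = 145
P3: v0 -> pp2 = 158

Answer: 174 158 145 158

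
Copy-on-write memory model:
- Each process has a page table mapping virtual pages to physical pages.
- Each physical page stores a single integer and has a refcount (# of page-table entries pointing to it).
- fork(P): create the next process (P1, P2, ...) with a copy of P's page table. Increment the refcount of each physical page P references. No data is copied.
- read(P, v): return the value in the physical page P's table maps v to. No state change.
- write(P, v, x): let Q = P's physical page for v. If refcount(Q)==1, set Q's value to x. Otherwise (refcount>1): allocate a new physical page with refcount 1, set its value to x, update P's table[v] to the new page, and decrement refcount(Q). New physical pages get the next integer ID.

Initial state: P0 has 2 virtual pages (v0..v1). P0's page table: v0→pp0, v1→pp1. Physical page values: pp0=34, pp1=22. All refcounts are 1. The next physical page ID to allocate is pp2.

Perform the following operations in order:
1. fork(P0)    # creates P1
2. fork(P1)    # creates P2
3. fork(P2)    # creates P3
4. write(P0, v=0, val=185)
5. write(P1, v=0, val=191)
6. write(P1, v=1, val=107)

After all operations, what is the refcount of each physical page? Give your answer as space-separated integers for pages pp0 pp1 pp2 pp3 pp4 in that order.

Answer: 2 3 1 1 1

Derivation:
Op 1: fork(P0) -> P1. 2 ppages; refcounts: pp0:2 pp1:2
Op 2: fork(P1) -> P2. 2 ppages; refcounts: pp0:3 pp1:3
Op 3: fork(P2) -> P3. 2 ppages; refcounts: pp0:4 pp1:4
Op 4: write(P0, v0, 185). refcount(pp0)=4>1 -> COPY to pp2. 3 ppages; refcounts: pp0:3 pp1:4 pp2:1
Op 5: write(P1, v0, 191). refcount(pp0)=3>1 -> COPY to pp3. 4 ppages; refcounts: pp0:2 pp1:4 pp2:1 pp3:1
Op 6: write(P1, v1, 107). refcount(pp1)=4>1 -> COPY to pp4. 5 ppages; refcounts: pp0:2 pp1:3 pp2:1 pp3:1 pp4:1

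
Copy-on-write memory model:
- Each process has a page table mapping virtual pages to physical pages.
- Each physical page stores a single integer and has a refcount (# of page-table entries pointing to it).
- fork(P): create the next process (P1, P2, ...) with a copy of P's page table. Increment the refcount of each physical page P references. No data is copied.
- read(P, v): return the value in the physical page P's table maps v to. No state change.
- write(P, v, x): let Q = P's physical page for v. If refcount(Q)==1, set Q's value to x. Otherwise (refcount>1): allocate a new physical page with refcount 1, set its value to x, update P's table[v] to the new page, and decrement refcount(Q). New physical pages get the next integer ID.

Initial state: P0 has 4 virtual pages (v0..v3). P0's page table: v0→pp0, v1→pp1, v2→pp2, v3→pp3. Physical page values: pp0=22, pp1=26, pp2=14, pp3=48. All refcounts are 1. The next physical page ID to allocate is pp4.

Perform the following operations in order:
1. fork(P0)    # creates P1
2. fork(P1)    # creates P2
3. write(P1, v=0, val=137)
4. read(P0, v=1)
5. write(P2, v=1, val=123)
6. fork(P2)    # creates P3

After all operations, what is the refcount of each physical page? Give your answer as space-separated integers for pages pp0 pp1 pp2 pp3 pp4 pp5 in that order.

Op 1: fork(P0) -> P1. 4 ppages; refcounts: pp0:2 pp1:2 pp2:2 pp3:2
Op 2: fork(P1) -> P2. 4 ppages; refcounts: pp0:3 pp1:3 pp2:3 pp3:3
Op 3: write(P1, v0, 137). refcount(pp0)=3>1 -> COPY to pp4. 5 ppages; refcounts: pp0:2 pp1:3 pp2:3 pp3:3 pp4:1
Op 4: read(P0, v1) -> 26. No state change.
Op 5: write(P2, v1, 123). refcount(pp1)=3>1 -> COPY to pp5. 6 ppages; refcounts: pp0:2 pp1:2 pp2:3 pp3:3 pp4:1 pp5:1
Op 6: fork(P2) -> P3. 6 ppages; refcounts: pp0:3 pp1:2 pp2:4 pp3:4 pp4:1 pp5:2

Answer: 3 2 4 4 1 2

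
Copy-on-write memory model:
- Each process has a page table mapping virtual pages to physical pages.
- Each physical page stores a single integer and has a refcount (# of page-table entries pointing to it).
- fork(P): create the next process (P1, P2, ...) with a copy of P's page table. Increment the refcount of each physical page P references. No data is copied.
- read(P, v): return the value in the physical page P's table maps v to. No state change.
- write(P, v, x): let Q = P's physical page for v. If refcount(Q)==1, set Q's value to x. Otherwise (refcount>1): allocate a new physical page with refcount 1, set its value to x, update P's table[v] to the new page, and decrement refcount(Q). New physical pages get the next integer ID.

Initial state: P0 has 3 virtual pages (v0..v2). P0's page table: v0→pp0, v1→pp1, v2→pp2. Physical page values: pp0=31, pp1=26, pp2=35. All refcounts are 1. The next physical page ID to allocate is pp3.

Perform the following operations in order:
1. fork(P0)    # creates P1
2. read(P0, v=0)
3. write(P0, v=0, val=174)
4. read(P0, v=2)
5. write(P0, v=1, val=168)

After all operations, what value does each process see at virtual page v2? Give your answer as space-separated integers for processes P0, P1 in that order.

Answer: 35 35

Derivation:
Op 1: fork(P0) -> P1. 3 ppages; refcounts: pp0:2 pp1:2 pp2:2
Op 2: read(P0, v0) -> 31. No state change.
Op 3: write(P0, v0, 174). refcount(pp0)=2>1 -> COPY to pp3. 4 ppages; refcounts: pp0:1 pp1:2 pp2:2 pp3:1
Op 4: read(P0, v2) -> 35. No state change.
Op 5: write(P0, v1, 168). refcount(pp1)=2>1 -> COPY to pp4. 5 ppages; refcounts: pp0:1 pp1:1 pp2:2 pp3:1 pp4:1
P0: v2 -> pp2 = 35
P1: v2 -> pp2 = 35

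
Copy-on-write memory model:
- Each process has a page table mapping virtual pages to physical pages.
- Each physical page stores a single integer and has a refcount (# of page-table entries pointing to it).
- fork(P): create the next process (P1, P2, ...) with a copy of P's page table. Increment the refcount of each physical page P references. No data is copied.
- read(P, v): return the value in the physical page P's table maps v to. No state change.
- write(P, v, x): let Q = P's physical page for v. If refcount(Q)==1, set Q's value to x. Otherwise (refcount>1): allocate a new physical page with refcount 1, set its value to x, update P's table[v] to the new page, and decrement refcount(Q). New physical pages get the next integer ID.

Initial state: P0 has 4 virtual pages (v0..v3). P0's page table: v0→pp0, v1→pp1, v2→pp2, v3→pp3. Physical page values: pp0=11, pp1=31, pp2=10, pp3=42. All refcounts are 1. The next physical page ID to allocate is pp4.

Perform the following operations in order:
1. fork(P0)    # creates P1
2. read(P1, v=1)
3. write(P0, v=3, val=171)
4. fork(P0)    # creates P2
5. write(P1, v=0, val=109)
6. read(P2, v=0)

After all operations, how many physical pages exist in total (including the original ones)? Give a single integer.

Op 1: fork(P0) -> P1. 4 ppages; refcounts: pp0:2 pp1:2 pp2:2 pp3:2
Op 2: read(P1, v1) -> 31. No state change.
Op 3: write(P0, v3, 171). refcount(pp3)=2>1 -> COPY to pp4. 5 ppages; refcounts: pp0:2 pp1:2 pp2:2 pp3:1 pp4:1
Op 4: fork(P0) -> P2. 5 ppages; refcounts: pp0:3 pp1:3 pp2:3 pp3:1 pp4:2
Op 5: write(P1, v0, 109). refcount(pp0)=3>1 -> COPY to pp5. 6 ppages; refcounts: pp0:2 pp1:3 pp2:3 pp3:1 pp4:2 pp5:1
Op 6: read(P2, v0) -> 11. No state change.

Answer: 6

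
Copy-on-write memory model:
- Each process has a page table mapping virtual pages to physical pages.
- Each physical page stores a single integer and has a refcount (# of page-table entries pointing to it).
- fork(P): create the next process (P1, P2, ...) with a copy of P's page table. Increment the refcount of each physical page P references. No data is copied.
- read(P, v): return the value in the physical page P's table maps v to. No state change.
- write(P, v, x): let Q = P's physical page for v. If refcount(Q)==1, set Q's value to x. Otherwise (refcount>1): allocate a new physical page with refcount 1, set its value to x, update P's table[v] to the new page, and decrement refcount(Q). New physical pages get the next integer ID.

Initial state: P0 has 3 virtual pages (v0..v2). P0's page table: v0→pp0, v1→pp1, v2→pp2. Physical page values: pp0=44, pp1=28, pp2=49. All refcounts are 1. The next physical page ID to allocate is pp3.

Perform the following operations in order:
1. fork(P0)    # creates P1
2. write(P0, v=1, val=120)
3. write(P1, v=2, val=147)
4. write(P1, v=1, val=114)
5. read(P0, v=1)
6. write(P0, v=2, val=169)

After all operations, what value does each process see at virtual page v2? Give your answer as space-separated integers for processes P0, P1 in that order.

Answer: 169 147

Derivation:
Op 1: fork(P0) -> P1. 3 ppages; refcounts: pp0:2 pp1:2 pp2:2
Op 2: write(P0, v1, 120). refcount(pp1)=2>1 -> COPY to pp3. 4 ppages; refcounts: pp0:2 pp1:1 pp2:2 pp3:1
Op 3: write(P1, v2, 147). refcount(pp2)=2>1 -> COPY to pp4. 5 ppages; refcounts: pp0:2 pp1:1 pp2:1 pp3:1 pp4:1
Op 4: write(P1, v1, 114). refcount(pp1)=1 -> write in place. 5 ppages; refcounts: pp0:2 pp1:1 pp2:1 pp3:1 pp4:1
Op 5: read(P0, v1) -> 120. No state change.
Op 6: write(P0, v2, 169). refcount(pp2)=1 -> write in place. 5 ppages; refcounts: pp0:2 pp1:1 pp2:1 pp3:1 pp4:1
P0: v2 -> pp2 = 169
P1: v2 -> pp4 = 147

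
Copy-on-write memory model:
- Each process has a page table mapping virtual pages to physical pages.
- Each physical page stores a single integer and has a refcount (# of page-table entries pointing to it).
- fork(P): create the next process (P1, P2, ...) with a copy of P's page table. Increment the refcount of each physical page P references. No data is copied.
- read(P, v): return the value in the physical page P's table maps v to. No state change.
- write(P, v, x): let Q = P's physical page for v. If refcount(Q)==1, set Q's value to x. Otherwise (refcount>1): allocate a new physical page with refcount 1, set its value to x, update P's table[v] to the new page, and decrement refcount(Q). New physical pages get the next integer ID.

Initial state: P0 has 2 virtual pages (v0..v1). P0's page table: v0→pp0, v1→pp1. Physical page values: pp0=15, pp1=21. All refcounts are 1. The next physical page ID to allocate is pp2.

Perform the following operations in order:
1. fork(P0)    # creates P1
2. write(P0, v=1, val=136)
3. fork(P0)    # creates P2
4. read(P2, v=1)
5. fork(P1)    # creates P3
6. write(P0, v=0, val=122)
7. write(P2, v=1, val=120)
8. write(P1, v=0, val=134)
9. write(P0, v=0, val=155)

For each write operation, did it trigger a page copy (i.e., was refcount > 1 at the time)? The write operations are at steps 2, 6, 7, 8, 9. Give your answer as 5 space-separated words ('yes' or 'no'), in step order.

Op 1: fork(P0) -> P1. 2 ppages; refcounts: pp0:2 pp1:2
Op 2: write(P0, v1, 136). refcount(pp1)=2>1 -> COPY to pp2. 3 ppages; refcounts: pp0:2 pp1:1 pp2:1
Op 3: fork(P0) -> P2. 3 ppages; refcounts: pp0:3 pp1:1 pp2:2
Op 4: read(P2, v1) -> 136. No state change.
Op 5: fork(P1) -> P3. 3 ppages; refcounts: pp0:4 pp1:2 pp2:2
Op 6: write(P0, v0, 122). refcount(pp0)=4>1 -> COPY to pp3. 4 ppages; refcounts: pp0:3 pp1:2 pp2:2 pp3:1
Op 7: write(P2, v1, 120). refcount(pp2)=2>1 -> COPY to pp4. 5 ppages; refcounts: pp0:3 pp1:2 pp2:1 pp3:1 pp4:1
Op 8: write(P1, v0, 134). refcount(pp0)=3>1 -> COPY to pp5. 6 ppages; refcounts: pp0:2 pp1:2 pp2:1 pp3:1 pp4:1 pp5:1
Op 9: write(P0, v0, 155). refcount(pp3)=1 -> write in place. 6 ppages; refcounts: pp0:2 pp1:2 pp2:1 pp3:1 pp4:1 pp5:1

yes yes yes yes no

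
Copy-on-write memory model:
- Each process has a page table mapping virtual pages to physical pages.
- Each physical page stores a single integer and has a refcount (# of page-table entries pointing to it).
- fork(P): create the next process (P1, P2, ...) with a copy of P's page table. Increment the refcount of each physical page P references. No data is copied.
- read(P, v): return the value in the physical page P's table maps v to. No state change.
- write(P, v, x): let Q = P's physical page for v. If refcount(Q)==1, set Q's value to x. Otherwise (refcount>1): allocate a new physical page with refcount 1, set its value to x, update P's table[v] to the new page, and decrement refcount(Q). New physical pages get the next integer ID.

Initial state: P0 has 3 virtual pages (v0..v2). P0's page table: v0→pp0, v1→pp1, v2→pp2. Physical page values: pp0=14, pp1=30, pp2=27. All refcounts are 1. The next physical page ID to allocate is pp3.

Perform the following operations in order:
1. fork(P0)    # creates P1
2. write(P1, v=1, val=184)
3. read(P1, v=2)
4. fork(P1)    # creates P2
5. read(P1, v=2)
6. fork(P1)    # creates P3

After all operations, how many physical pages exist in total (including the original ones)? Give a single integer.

Op 1: fork(P0) -> P1. 3 ppages; refcounts: pp0:2 pp1:2 pp2:2
Op 2: write(P1, v1, 184). refcount(pp1)=2>1 -> COPY to pp3. 4 ppages; refcounts: pp0:2 pp1:1 pp2:2 pp3:1
Op 3: read(P1, v2) -> 27. No state change.
Op 4: fork(P1) -> P2. 4 ppages; refcounts: pp0:3 pp1:1 pp2:3 pp3:2
Op 5: read(P1, v2) -> 27. No state change.
Op 6: fork(P1) -> P3. 4 ppages; refcounts: pp0:4 pp1:1 pp2:4 pp3:3

Answer: 4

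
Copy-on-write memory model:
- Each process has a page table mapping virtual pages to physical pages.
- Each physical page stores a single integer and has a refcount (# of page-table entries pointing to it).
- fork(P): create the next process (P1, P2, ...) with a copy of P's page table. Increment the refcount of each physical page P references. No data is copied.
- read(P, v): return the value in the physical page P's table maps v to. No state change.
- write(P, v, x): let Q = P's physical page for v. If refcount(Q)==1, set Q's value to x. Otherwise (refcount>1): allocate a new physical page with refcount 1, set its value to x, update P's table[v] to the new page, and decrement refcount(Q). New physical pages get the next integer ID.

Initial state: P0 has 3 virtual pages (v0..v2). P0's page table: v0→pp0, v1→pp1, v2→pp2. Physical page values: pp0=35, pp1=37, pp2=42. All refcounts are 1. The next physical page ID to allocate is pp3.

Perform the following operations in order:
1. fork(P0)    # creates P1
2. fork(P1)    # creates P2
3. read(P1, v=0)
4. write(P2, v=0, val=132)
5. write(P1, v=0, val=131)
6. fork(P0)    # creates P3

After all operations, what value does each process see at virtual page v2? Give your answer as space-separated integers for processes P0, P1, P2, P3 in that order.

Op 1: fork(P0) -> P1. 3 ppages; refcounts: pp0:2 pp1:2 pp2:2
Op 2: fork(P1) -> P2. 3 ppages; refcounts: pp0:3 pp1:3 pp2:3
Op 3: read(P1, v0) -> 35. No state change.
Op 4: write(P2, v0, 132). refcount(pp0)=3>1 -> COPY to pp3. 4 ppages; refcounts: pp0:2 pp1:3 pp2:3 pp3:1
Op 5: write(P1, v0, 131). refcount(pp0)=2>1 -> COPY to pp4. 5 ppages; refcounts: pp0:1 pp1:3 pp2:3 pp3:1 pp4:1
Op 6: fork(P0) -> P3. 5 ppages; refcounts: pp0:2 pp1:4 pp2:4 pp3:1 pp4:1
P0: v2 -> pp2 = 42
P1: v2 -> pp2 = 42
P2: v2 -> pp2 = 42
P3: v2 -> pp2 = 42

Answer: 42 42 42 42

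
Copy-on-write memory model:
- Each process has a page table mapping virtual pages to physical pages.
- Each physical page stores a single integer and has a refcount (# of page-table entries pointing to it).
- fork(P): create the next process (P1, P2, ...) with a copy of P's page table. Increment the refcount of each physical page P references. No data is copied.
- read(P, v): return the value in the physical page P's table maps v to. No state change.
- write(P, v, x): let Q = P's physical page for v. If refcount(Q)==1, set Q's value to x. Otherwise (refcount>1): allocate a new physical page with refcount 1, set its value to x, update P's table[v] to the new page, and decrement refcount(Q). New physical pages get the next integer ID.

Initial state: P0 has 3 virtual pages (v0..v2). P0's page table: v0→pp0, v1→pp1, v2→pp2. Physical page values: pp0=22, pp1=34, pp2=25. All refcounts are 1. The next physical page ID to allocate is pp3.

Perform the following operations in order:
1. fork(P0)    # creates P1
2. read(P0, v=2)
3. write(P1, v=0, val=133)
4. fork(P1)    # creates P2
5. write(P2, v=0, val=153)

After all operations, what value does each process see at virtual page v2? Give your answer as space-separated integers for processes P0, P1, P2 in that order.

Op 1: fork(P0) -> P1. 3 ppages; refcounts: pp0:2 pp1:2 pp2:2
Op 2: read(P0, v2) -> 25. No state change.
Op 3: write(P1, v0, 133). refcount(pp0)=2>1 -> COPY to pp3. 4 ppages; refcounts: pp0:1 pp1:2 pp2:2 pp3:1
Op 4: fork(P1) -> P2. 4 ppages; refcounts: pp0:1 pp1:3 pp2:3 pp3:2
Op 5: write(P2, v0, 153). refcount(pp3)=2>1 -> COPY to pp4. 5 ppages; refcounts: pp0:1 pp1:3 pp2:3 pp3:1 pp4:1
P0: v2 -> pp2 = 25
P1: v2 -> pp2 = 25
P2: v2 -> pp2 = 25

Answer: 25 25 25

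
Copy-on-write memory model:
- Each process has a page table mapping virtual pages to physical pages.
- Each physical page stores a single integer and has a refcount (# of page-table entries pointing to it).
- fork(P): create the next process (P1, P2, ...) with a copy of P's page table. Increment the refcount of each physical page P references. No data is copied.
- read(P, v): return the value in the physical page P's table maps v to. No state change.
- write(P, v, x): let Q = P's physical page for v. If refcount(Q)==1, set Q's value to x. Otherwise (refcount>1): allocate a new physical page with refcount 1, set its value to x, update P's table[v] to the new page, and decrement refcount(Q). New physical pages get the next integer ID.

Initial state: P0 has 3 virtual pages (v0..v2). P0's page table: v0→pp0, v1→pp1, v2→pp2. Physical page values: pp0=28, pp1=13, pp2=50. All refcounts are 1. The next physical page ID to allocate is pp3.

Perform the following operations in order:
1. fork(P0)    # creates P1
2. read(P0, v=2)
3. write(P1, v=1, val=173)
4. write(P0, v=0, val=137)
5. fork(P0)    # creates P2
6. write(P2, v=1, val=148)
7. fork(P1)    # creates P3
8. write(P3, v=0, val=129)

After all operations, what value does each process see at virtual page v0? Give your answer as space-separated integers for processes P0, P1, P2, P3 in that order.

Answer: 137 28 137 129

Derivation:
Op 1: fork(P0) -> P1. 3 ppages; refcounts: pp0:2 pp1:2 pp2:2
Op 2: read(P0, v2) -> 50. No state change.
Op 3: write(P1, v1, 173). refcount(pp1)=2>1 -> COPY to pp3. 4 ppages; refcounts: pp0:2 pp1:1 pp2:2 pp3:1
Op 4: write(P0, v0, 137). refcount(pp0)=2>1 -> COPY to pp4. 5 ppages; refcounts: pp0:1 pp1:1 pp2:2 pp3:1 pp4:1
Op 5: fork(P0) -> P2. 5 ppages; refcounts: pp0:1 pp1:2 pp2:3 pp3:1 pp4:2
Op 6: write(P2, v1, 148). refcount(pp1)=2>1 -> COPY to pp5. 6 ppages; refcounts: pp0:1 pp1:1 pp2:3 pp3:1 pp4:2 pp5:1
Op 7: fork(P1) -> P3. 6 ppages; refcounts: pp0:2 pp1:1 pp2:4 pp3:2 pp4:2 pp5:1
Op 8: write(P3, v0, 129). refcount(pp0)=2>1 -> COPY to pp6. 7 ppages; refcounts: pp0:1 pp1:1 pp2:4 pp3:2 pp4:2 pp5:1 pp6:1
P0: v0 -> pp4 = 137
P1: v0 -> pp0 = 28
P2: v0 -> pp4 = 137
P3: v0 -> pp6 = 129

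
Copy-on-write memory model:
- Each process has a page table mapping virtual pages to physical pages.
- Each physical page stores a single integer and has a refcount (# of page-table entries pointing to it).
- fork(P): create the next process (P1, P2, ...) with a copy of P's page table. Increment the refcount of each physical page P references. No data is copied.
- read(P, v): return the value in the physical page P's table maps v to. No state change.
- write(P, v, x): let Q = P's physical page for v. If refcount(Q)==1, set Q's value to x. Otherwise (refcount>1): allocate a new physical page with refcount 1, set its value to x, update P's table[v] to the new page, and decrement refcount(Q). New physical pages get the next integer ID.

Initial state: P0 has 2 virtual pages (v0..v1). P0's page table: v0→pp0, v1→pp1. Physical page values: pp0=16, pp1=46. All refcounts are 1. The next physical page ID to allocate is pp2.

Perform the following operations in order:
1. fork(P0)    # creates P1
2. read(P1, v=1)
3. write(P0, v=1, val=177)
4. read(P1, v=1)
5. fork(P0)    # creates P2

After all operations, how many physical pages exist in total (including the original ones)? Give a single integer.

Op 1: fork(P0) -> P1. 2 ppages; refcounts: pp0:2 pp1:2
Op 2: read(P1, v1) -> 46. No state change.
Op 3: write(P0, v1, 177). refcount(pp1)=2>1 -> COPY to pp2. 3 ppages; refcounts: pp0:2 pp1:1 pp2:1
Op 4: read(P1, v1) -> 46. No state change.
Op 5: fork(P0) -> P2. 3 ppages; refcounts: pp0:3 pp1:1 pp2:2

Answer: 3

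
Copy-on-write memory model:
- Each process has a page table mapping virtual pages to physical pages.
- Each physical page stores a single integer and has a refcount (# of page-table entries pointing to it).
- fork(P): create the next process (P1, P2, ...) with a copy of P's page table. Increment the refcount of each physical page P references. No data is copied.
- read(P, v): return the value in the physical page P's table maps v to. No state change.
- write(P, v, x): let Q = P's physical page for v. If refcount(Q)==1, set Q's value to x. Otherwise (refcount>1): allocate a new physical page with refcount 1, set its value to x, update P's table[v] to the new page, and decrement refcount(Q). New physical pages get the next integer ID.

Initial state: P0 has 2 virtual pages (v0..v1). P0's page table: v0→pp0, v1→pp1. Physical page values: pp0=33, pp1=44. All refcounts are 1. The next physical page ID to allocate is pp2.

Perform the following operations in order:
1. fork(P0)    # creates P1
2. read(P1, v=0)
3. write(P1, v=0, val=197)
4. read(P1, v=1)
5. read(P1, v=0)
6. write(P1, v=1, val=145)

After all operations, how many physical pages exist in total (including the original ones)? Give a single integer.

Answer: 4

Derivation:
Op 1: fork(P0) -> P1. 2 ppages; refcounts: pp0:2 pp1:2
Op 2: read(P1, v0) -> 33. No state change.
Op 3: write(P1, v0, 197). refcount(pp0)=2>1 -> COPY to pp2. 3 ppages; refcounts: pp0:1 pp1:2 pp2:1
Op 4: read(P1, v1) -> 44. No state change.
Op 5: read(P1, v0) -> 197. No state change.
Op 6: write(P1, v1, 145). refcount(pp1)=2>1 -> COPY to pp3. 4 ppages; refcounts: pp0:1 pp1:1 pp2:1 pp3:1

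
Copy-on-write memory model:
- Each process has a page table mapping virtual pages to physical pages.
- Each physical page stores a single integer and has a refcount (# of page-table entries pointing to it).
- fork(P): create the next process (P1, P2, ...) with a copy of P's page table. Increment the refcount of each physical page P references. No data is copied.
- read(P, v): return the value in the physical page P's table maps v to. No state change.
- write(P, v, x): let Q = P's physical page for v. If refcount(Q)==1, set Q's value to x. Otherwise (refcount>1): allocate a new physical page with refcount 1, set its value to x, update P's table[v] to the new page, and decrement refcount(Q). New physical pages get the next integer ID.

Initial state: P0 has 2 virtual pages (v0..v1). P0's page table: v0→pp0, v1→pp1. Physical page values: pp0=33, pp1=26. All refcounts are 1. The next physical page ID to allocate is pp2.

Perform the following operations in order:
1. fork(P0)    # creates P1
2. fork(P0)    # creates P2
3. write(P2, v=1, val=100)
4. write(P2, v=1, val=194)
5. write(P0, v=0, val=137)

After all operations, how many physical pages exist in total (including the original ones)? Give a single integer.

Op 1: fork(P0) -> P1. 2 ppages; refcounts: pp0:2 pp1:2
Op 2: fork(P0) -> P2. 2 ppages; refcounts: pp0:3 pp1:3
Op 3: write(P2, v1, 100). refcount(pp1)=3>1 -> COPY to pp2. 3 ppages; refcounts: pp0:3 pp1:2 pp2:1
Op 4: write(P2, v1, 194). refcount(pp2)=1 -> write in place. 3 ppages; refcounts: pp0:3 pp1:2 pp2:1
Op 5: write(P0, v0, 137). refcount(pp0)=3>1 -> COPY to pp3. 4 ppages; refcounts: pp0:2 pp1:2 pp2:1 pp3:1

Answer: 4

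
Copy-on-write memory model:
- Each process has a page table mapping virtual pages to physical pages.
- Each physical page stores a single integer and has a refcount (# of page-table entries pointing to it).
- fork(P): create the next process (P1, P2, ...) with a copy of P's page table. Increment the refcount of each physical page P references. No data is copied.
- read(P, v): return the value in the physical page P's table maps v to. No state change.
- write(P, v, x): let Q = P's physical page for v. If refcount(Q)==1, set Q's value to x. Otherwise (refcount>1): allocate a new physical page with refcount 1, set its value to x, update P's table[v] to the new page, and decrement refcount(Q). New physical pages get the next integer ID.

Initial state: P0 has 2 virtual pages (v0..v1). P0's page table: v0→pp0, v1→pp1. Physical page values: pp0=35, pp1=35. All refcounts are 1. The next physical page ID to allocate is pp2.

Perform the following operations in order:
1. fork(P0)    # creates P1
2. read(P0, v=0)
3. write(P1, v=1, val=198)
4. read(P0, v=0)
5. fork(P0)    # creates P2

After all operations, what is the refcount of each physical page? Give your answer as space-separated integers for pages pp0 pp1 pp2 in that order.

Op 1: fork(P0) -> P1. 2 ppages; refcounts: pp0:2 pp1:2
Op 2: read(P0, v0) -> 35. No state change.
Op 3: write(P1, v1, 198). refcount(pp1)=2>1 -> COPY to pp2. 3 ppages; refcounts: pp0:2 pp1:1 pp2:1
Op 4: read(P0, v0) -> 35. No state change.
Op 5: fork(P0) -> P2. 3 ppages; refcounts: pp0:3 pp1:2 pp2:1

Answer: 3 2 1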